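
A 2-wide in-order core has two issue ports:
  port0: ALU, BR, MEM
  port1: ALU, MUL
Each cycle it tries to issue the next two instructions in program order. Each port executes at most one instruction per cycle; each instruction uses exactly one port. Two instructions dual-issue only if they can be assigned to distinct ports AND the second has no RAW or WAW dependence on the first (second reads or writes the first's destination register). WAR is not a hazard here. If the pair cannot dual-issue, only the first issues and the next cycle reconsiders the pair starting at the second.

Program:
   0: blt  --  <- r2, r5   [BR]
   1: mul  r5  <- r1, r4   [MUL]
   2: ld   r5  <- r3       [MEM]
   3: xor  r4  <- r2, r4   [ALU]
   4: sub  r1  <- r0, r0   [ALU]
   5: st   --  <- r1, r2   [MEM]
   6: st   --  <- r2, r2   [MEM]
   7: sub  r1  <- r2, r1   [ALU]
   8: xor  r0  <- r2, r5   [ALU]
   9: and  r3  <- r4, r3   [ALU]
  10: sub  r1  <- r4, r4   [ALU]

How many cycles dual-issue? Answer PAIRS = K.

0. blt.BR;mul.MUL @i0+i1  | dual
1. ld.MEM;xor.ALU @i2+i3  | dual
2. sub.ALU @i4  | RAW r1
3. st.MEM @i5  | no-port MEM/MEM
4. st.MEM;sub.ALU @i6+i7  | dual
5. xor.ALU;and.ALU @i8+i9  | dual
6. sub.ALU @i10  | tail

PAIRS = 4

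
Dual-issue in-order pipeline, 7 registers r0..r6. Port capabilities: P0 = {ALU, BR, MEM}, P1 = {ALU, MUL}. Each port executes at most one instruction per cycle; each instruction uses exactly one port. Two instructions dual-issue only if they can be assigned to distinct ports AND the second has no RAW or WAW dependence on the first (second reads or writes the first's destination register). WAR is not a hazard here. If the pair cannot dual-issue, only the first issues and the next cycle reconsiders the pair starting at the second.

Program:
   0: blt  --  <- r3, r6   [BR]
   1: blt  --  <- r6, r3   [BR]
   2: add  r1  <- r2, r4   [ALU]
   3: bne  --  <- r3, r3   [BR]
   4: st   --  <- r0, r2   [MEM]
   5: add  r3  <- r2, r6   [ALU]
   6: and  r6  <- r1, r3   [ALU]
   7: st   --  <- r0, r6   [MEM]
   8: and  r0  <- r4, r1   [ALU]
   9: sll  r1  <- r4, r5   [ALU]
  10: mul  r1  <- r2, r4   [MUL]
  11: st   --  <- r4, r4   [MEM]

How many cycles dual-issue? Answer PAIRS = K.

  cy0 -> i0 (blt) no-port BR/BR
  cy1 -> i1/i2 (blt;add) 2-wide
  cy2 -> i3 (bne) no-port BR/MEM
  cy3 -> i4/i5 (st;add) 2-wide
  cy4 -> i6 (and) RAW r6
  cy5 -> i7/i8 (st;and) 2-wide
  cy6 -> i9 (sll) WAW r1
  cy7 -> i10/i11 (mul;st) 2-wide

PAIRS = 4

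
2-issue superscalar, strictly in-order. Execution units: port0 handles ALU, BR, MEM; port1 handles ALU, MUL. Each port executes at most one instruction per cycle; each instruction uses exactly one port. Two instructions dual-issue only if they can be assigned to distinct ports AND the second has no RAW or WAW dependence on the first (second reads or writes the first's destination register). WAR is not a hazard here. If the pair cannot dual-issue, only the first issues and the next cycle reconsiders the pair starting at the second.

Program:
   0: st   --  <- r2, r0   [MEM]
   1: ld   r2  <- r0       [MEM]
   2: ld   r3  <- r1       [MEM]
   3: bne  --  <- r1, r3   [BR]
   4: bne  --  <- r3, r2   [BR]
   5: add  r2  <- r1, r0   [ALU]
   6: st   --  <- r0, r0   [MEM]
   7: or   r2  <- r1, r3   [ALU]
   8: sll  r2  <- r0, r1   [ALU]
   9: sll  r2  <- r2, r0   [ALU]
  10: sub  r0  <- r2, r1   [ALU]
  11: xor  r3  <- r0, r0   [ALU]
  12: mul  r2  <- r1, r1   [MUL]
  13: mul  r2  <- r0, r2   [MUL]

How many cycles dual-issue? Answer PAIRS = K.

PAIRS = 3

c0: i0 st.MEM  no-port MEM/MEM
c1: i1 ld.MEM  no-port MEM/MEM
c2: i2 ld.MEM  no-port MEM/BR
c3: i3 bne.BR  no-port BR/BR
c4: i4+i5 bne.BR+add.ALU  dual
c5: i6+i7 st.MEM+or.ALU  dual
c6: i8 sll.ALU  RAW+WAW r2
c7: i9 sll.ALU  RAW r2
c8: i10 sub.ALU  RAW r0
c9: i11+i12 xor.ALU+mul.MUL  dual
c10: i13 mul.MUL  tail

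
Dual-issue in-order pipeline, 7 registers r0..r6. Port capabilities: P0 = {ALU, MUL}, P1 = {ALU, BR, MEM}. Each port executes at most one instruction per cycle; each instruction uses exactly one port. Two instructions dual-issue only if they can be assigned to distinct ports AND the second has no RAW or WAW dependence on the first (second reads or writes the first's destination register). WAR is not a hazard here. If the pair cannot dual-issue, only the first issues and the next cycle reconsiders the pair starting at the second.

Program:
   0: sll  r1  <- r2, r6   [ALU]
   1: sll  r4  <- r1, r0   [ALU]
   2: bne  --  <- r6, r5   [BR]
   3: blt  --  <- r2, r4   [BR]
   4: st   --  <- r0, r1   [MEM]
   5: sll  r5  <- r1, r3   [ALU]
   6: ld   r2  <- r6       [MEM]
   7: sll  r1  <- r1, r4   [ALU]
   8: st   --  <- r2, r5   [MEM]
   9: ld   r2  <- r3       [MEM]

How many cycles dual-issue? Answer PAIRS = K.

  cy0 -> i0 (sll.ALU) RAW r1
  cy1 -> i1/i2 (sll.ALU;bne.BR) dual
  cy2 -> i3 (blt.BR) no-port BR/MEM
  cy3 -> i4/i5 (st.MEM;sll.ALU) dual
  cy4 -> i6/i7 (ld.MEM;sll.ALU) dual
  cy5 -> i8 (st.MEM) no-port MEM/MEM
  cy6 -> i9 (ld.MEM) tail

PAIRS = 3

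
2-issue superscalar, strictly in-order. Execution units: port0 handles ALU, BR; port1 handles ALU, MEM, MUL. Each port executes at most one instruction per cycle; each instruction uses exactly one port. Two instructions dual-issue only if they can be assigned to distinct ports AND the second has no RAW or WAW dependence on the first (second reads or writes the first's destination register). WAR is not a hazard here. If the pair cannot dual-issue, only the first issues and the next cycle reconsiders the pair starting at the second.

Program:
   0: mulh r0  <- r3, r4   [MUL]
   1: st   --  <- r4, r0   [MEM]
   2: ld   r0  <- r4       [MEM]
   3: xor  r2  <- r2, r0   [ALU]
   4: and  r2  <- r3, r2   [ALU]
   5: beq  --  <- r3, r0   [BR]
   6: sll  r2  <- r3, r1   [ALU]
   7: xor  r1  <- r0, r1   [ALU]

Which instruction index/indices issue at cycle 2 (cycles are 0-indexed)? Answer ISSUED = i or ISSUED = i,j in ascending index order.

t=0 i0:mulh.MUL ; no-port MUL/MEM
t=1 i1:st.MEM ; no-port MEM/MEM
t=2 i2:ld.MEM ; RAW r0
t=3 i3:xor.ALU ; RAW+WAW r2
t=4 i4+i5:and.ALU;beq.BR ; dual
t=5 i6+i7:sll.ALU;xor.ALU ; dual

ISSUED = 2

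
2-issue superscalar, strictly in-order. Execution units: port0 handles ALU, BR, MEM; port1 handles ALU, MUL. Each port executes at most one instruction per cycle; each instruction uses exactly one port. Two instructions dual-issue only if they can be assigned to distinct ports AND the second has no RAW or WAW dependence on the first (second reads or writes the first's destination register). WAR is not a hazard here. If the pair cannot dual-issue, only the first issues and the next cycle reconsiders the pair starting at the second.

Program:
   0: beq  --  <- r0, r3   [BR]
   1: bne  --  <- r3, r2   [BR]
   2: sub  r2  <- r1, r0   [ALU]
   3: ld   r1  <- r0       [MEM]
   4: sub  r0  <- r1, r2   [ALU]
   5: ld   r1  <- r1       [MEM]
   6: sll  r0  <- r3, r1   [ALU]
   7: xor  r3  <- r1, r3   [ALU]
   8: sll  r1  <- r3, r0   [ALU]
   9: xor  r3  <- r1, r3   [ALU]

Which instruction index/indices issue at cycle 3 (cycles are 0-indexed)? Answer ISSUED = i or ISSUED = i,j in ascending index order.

ISSUED = 4,5

c0: i0 beq.BR  no-port BR/BR
c1: i1,i2 bne.BR+sub.ALU  dual
c2: i3 ld.MEM  RAW r1
c3: i4,i5 sub.ALU+ld.MEM  dual
c4: i6,i7 sll.ALU+xor.ALU  dual
c5: i8 sll.ALU  RAW r1
c6: i9 xor.ALU  tail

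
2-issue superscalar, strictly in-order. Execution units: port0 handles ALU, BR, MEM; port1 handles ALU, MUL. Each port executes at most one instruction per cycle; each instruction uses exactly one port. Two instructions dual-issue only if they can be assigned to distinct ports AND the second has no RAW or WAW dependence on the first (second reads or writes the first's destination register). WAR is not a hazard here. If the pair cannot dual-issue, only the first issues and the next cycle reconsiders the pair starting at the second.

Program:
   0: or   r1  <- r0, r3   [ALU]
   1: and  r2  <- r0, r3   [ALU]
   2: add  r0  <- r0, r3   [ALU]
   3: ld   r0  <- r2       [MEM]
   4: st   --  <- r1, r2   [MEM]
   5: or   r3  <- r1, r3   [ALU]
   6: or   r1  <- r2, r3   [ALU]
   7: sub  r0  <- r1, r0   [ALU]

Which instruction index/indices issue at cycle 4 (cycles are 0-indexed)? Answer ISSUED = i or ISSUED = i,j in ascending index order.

t=0 i0+i1:or.ALU/and.ALU ; pair
t=1 i2:add.ALU ; WAW r0
t=2 i3:ld.MEM ; no-port MEM/MEM
t=3 i4+i5:st.MEM/or.ALU ; pair
t=4 i6:or.ALU ; RAW r1
t=5 i7:sub.ALU ; tail

ISSUED = 6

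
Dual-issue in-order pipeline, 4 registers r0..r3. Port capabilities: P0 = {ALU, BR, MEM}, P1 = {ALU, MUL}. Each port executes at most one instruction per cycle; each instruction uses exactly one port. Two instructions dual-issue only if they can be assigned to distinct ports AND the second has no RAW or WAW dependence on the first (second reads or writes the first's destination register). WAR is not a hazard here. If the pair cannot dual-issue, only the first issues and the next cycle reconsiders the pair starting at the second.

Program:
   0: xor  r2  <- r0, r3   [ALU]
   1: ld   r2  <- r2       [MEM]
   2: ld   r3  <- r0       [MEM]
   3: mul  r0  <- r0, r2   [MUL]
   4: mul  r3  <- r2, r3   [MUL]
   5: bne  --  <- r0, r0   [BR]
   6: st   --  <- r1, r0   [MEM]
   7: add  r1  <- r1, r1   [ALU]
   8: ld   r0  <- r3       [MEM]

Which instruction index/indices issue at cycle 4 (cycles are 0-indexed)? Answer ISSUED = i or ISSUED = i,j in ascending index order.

0. xor @i0  | RAW+WAW r2
1. ld @i1  | no-port MEM/MEM
2. ld;mul @i2/i3  | dual
3. mul;bne @i4/i5  | dual
4. st;add @i6/i7  | dual
5. ld @i8  | tail

ISSUED = 6,7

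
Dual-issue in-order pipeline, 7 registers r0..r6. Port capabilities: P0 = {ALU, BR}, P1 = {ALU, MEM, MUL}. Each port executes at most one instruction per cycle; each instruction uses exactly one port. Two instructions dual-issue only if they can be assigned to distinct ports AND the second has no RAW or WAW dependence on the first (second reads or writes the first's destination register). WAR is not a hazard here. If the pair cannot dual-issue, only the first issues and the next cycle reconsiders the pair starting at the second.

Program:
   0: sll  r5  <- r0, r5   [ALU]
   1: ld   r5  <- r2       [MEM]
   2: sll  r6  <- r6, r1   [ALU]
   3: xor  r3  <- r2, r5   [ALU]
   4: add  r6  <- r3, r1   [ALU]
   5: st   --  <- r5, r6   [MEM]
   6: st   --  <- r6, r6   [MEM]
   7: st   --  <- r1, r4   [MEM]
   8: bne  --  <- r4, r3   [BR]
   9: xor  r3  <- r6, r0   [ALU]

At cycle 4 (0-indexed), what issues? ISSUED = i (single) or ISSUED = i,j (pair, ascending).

#0 head=0: sll i0 WAW r5
#1 head=1: ld sll i1,i2 dual
#2 head=3: xor i3 RAW r3
#3 head=4: add i4 RAW r6
#4 head=5: st i5 no-port MEM/MEM
#5 head=6: st i6 no-port MEM/MEM
#6 head=7: st bne i7,i8 dual
#7 head=9: xor i9 tail

ISSUED = 5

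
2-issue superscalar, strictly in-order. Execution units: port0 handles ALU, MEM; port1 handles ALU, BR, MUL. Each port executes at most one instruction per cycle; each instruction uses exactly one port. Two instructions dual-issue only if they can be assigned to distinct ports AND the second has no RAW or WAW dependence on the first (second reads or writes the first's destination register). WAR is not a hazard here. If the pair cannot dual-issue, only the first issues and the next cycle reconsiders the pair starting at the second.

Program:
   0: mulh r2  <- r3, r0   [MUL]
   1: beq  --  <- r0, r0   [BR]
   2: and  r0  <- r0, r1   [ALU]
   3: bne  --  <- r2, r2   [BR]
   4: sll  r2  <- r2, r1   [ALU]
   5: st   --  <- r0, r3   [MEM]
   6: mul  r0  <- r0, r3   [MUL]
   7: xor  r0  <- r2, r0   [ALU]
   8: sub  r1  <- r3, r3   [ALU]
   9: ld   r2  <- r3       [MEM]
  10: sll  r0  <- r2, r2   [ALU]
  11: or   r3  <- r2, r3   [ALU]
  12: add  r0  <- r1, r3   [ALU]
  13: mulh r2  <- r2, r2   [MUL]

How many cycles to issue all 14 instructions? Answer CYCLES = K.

CYCLES = 8

t=0 i0:mulh ; no-port MUL/BR
t=1 i1+i2:beq/and ; dual
t=2 i3+i4:bne/sll ; dual
t=3 i5+i6:st/mul ; dual
t=4 i7+i8:xor/sub ; dual
t=5 i9:ld ; RAW r2
t=6 i10+i11:sll/or ; dual
t=7 i12+i13:add/mulh ; dual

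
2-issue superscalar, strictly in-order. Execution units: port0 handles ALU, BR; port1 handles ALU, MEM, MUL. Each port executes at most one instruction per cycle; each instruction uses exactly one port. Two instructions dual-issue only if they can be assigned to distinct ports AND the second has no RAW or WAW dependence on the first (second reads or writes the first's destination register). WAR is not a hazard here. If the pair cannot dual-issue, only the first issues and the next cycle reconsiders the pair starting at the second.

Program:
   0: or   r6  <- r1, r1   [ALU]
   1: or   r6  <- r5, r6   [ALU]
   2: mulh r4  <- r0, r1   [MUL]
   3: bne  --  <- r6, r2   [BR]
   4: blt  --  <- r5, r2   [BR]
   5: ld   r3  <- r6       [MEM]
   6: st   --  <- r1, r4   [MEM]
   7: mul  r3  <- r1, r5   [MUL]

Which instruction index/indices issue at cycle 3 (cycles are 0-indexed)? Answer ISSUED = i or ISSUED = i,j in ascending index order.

ISSUED = 4,5

t=0 i0:or ; RAW+WAW r6
t=1 i1/i2:or+mulh ; dual
t=2 i3:bne ; no-port BR/BR
t=3 i4/i5:blt+ld ; dual
t=4 i6:st ; no-port MEM/MUL
t=5 i7:mul ; tail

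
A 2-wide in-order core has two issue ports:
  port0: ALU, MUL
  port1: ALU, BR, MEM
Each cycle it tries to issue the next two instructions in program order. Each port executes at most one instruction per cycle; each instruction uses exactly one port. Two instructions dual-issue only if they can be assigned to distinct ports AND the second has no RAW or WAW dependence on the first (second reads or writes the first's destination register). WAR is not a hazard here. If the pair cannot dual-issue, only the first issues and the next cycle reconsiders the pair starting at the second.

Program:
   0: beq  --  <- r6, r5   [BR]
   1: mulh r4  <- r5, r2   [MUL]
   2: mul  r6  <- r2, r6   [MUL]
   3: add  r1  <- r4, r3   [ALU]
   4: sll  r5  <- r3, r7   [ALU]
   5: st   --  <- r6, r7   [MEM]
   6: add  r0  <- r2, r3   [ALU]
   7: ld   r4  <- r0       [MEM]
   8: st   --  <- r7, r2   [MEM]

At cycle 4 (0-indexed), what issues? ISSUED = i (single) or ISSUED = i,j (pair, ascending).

ISSUED = 7

[0] i0+i1  beq+mulh  -- 2-wide
[1] i2+i3  mul+add  -- 2-wide
[2] i4+i5  sll+st  -- 2-wide
[3] i6  add  -- RAW r0
[4] i7  ld  -- no-port MEM/MEM
[5] i8  st  -- tail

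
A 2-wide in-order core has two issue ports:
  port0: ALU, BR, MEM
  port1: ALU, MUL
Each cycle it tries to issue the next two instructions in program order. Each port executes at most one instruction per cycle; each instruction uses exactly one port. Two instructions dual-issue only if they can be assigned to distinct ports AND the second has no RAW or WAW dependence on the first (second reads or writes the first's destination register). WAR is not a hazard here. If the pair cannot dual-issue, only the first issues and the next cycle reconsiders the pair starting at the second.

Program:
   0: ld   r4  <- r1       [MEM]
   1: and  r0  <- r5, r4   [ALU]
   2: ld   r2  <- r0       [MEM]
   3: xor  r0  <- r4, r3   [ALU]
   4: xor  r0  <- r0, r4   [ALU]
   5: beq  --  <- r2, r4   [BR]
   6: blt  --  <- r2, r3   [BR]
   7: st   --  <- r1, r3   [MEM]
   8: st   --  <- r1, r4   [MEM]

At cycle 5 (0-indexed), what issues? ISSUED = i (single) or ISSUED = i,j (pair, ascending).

[0] i0  ld.MEM  -- RAW r4
[1] i1  and.ALU  -- RAW r0
[2] i2&i3  ld.MEM/xor.ALU  -- 2-wide
[3] i4&i5  xor.ALU/beq.BR  -- 2-wide
[4] i6  blt.BR  -- no-port BR/MEM
[5] i7  st.MEM  -- no-port MEM/MEM
[6] i8  st.MEM  -- tail

ISSUED = 7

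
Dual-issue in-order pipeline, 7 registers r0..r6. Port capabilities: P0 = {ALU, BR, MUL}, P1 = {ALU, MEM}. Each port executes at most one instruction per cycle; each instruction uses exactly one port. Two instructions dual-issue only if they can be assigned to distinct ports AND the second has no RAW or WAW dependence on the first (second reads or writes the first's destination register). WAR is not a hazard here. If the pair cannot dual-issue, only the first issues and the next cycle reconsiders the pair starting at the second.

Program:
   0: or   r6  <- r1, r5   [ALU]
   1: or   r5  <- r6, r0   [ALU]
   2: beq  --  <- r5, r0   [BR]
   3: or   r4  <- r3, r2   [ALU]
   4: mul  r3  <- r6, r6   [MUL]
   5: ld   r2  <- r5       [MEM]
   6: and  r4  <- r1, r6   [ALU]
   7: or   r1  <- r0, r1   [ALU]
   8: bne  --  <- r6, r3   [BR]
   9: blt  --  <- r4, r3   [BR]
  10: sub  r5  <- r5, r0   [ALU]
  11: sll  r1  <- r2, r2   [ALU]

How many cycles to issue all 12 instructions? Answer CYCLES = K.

CYCLES = 8

#0 head=0: or i0 RAW r6
#1 head=1: or i1 RAW r5
#2 head=2: beq/or i2/i3 2-wide
#3 head=4: mul/ld i4/i5 2-wide
#4 head=6: and/or i6/i7 2-wide
#5 head=8: bne i8 no-port BR/BR
#6 head=9: blt/sub i9/i10 2-wide
#7 head=11: sll i11 tail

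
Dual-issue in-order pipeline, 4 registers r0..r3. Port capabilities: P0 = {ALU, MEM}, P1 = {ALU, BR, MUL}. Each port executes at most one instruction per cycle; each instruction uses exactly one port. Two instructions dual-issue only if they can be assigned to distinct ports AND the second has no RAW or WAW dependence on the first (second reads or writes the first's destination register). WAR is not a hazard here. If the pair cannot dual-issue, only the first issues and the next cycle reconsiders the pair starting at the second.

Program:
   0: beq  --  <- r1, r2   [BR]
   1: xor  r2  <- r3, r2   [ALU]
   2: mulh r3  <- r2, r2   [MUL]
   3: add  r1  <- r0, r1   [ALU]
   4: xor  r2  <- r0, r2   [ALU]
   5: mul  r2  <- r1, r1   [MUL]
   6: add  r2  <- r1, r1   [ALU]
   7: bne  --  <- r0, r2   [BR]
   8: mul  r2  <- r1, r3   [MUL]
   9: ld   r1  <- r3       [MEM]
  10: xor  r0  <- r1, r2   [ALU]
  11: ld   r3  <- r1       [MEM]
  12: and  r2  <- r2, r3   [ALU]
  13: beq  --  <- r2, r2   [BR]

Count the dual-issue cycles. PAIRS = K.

  cy0 -> i0+i1 (beq.BR/xor.ALU) pair
  cy1 -> i2+i3 (mulh.MUL/add.ALU) pair
  cy2 -> i4 (xor.ALU) WAW r2
  cy3 -> i5 (mul.MUL) WAW r2
  cy4 -> i6 (add.ALU) RAW r2
  cy5 -> i7 (bne.BR) no-port BR/MUL
  cy6 -> i8+i9 (mul.MUL/ld.MEM) pair
  cy7 -> i10+i11 (xor.ALU/ld.MEM) pair
  cy8 -> i12 (and.ALU) RAW r2
  cy9 -> i13 (beq.BR) tail

PAIRS = 4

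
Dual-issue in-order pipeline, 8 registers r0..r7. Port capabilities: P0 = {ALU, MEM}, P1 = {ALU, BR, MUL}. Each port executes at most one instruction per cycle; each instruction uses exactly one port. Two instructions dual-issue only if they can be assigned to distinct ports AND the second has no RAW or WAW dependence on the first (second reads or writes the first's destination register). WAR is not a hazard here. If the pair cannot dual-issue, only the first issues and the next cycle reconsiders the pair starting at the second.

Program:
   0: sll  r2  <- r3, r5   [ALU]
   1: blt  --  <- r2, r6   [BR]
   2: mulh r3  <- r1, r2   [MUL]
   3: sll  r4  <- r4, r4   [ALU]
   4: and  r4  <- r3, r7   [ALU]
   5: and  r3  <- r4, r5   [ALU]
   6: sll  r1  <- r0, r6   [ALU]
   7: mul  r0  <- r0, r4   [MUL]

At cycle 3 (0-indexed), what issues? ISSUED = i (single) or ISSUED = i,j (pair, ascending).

#0 head=0: sll i0 RAW r2
#1 head=1: blt i1 no-port BR/MUL
#2 head=2: mulh;sll i2&i3 pair
#3 head=4: and i4 RAW r4
#4 head=5: and;sll i5&i6 pair
#5 head=7: mul i7 tail

ISSUED = 4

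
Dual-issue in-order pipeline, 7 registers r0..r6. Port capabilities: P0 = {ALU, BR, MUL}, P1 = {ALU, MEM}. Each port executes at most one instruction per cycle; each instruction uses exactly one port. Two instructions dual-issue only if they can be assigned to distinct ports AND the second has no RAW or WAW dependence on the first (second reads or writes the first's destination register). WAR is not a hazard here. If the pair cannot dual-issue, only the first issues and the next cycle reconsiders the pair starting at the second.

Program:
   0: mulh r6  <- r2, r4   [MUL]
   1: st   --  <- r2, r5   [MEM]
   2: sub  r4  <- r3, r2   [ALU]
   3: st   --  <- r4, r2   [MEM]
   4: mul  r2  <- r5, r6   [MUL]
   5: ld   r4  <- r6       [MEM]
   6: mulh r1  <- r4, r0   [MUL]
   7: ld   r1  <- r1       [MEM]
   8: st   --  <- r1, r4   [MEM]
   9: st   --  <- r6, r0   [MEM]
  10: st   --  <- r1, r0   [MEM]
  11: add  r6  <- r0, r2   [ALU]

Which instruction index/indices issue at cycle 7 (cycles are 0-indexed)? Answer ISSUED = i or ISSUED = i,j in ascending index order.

ISSUED = 9

0. mulh+st @i0/i1  | 2-wide
1. sub @i2  | RAW r4
2. st+mul @i3/i4  | 2-wide
3. ld @i5  | RAW r4
4. mulh @i6  | RAW+WAW r1
5. ld @i7  | no-port MEM/MEM
6. st @i8  | no-port MEM/MEM
7. st @i9  | no-port MEM/MEM
8. st+add @i10/i11  | 2-wide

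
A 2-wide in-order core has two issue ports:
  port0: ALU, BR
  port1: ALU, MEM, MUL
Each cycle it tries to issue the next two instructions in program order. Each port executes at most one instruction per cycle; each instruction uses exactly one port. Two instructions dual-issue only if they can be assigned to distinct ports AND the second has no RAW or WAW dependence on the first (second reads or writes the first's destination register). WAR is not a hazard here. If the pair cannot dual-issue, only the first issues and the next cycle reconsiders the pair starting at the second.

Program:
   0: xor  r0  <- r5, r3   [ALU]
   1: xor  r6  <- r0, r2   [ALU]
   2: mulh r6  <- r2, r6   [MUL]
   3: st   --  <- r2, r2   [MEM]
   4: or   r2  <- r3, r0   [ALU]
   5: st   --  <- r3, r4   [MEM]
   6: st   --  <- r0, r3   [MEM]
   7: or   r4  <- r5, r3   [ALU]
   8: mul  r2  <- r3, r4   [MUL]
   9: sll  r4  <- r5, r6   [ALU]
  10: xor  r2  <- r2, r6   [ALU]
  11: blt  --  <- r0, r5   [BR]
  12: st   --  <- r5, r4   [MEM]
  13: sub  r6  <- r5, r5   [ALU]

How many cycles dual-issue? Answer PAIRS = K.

t=0 i0:xor.ALU ; RAW r0
t=1 i1:xor.ALU ; RAW+WAW r6
t=2 i2:mulh.MUL ; no-port MUL/MEM
t=3 i3+i4:st.MEM/or.ALU ; dual
t=4 i5:st.MEM ; no-port MEM/MEM
t=5 i6+i7:st.MEM/or.ALU ; dual
t=6 i8+i9:mul.MUL/sll.ALU ; dual
t=7 i10+i11:xor.ALU/blt.BR ; dual
t=8 i12+i13:st.MEM/sub.ALU ; dual

PAIRS = 5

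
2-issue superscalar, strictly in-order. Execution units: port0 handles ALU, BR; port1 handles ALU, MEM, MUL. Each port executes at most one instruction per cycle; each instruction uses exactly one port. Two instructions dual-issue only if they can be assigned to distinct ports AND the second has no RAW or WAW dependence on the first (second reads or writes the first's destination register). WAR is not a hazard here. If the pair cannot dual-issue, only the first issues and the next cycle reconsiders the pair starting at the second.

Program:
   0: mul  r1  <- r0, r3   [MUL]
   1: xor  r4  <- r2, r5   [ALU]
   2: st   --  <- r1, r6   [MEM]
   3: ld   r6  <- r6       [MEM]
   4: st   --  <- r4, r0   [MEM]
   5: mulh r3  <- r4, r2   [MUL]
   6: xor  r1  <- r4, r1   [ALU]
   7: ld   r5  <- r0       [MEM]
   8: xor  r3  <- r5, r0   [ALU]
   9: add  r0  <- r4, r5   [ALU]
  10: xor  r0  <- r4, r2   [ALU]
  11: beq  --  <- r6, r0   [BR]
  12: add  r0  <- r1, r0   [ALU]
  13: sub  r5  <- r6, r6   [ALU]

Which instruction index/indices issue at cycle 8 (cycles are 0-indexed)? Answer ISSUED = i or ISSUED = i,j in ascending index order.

ISSUED = 11,12

  cy0 -> i0+i1 (mul.MUL;xor.ALU) 2-wide
  cy1 -> i2 (st.MEM) no-port MEM/MEM
  cy2 -> i3 (ld.MEM) no-port MEM/MEM
  cy3 -> i4 (st.MEM) no-port MEM/MUL
  cy4 -> i5+i6 (mulh.MUL;xor.ALU) 2-wide
  cy5 -> i7 (ld.MEM) RAW r5
  cy6 -> i8+i9 (xor.ALU;add.ALU) 2-wide
  cy7 -> i10 (xor.ALU) RAW r0
  cy8 -> i11+i12 (beq.BR;add.ALU) 2-wide
  cy9 -> i13 (sub.ALU) tail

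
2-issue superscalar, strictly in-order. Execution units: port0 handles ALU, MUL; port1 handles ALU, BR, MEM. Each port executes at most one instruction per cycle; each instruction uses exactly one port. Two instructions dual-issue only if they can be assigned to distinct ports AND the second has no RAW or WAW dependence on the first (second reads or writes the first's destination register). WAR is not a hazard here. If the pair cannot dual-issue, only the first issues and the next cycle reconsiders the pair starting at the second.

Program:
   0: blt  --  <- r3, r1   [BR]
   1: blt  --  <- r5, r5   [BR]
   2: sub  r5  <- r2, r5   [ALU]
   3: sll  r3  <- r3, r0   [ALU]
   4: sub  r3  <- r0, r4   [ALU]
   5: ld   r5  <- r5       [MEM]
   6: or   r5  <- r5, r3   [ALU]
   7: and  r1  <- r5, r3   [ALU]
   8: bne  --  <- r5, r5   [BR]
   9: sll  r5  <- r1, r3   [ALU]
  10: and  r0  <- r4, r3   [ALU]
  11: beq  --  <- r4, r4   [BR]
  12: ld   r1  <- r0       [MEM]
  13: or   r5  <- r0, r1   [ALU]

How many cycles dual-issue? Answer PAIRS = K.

PAIRS = 4

0. blt.BR @i0  | no-port BR/BR
1. blt.BR/sub.ALU @i1&i2  | 2-wide
2. sll.ALU @i3  | WAW r3
3. sub.ALU/ld.MEM @i4&i5  | 2-wide
4. or.ALU @i6  | RAW r5
5. and.ALU/bne.BR @i7&i8  | 2-wide
6. sll.ALU/and.ALU @i9&i10  | 2-wide
7. beq.BR @i11  | no-port BR/MEM
8. ld.MEM @i12  | RAW r1
9. or.ALU @i13  | tail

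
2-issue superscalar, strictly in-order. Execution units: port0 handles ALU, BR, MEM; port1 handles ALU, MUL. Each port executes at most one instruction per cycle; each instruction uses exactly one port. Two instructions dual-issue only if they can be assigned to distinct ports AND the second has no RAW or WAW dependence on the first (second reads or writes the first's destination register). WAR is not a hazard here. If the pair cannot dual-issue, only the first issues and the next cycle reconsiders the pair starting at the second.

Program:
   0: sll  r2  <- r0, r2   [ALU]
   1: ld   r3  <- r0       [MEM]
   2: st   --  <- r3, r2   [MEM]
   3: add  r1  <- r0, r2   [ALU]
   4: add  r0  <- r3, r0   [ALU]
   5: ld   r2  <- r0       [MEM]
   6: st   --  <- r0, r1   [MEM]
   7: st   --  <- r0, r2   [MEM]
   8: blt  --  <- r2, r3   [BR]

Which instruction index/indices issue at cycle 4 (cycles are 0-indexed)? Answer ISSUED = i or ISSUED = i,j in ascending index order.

ISSUED = 6

  cy0 -> i0+i1 (sll.ALU+ld.MEM) pair
  cy1 -> i2+i3 (st.MEM+add.ALU) pair
  cy2 -> i4 (add.ALU) RAW r0
  cy3 -> i5 (ld.MEM) no-port MEM/MEM
  cy4 -> i6 (st.MEM) no-port MEM/MEM
  cy5 -> i7 (st.MEM) no-port MEM/BR
  cy6 -> i8 (blt.BR) tail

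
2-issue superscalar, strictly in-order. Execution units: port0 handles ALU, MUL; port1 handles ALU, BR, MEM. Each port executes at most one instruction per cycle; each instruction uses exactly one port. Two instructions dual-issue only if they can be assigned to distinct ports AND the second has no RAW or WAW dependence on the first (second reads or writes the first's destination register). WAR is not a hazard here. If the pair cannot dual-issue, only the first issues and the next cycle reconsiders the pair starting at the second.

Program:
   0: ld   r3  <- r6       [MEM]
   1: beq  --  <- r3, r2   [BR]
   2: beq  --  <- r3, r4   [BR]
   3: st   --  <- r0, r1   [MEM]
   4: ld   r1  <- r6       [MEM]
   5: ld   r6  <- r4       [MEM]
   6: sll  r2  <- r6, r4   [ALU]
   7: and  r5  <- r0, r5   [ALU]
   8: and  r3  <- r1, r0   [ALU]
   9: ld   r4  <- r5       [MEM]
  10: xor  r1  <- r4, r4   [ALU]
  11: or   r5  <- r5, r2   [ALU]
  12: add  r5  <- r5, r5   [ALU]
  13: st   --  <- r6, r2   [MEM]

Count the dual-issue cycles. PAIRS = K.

PAIRS = 4

c0: i0 ld.MEM  no-port MEM/BR
c1: i1 beq.BR  no-port BR/BR
c2: i2 beq.BR  no-port BR/MEM
c3: i3 st.MEM  no-port MEM/MEM
c4: i4 ld.MEM  no-port MEM/MEM
c5: i5 ld.MEM  RAW r6
c6: i6&i7 sll.ALU and.ALU  pair
c7: i8&i9 and.ALU ld.MEM  pair
c8: i10&i11 xor.ALU or.ALU  pair
c9: i12&i13 add.ALU st.MEM  pair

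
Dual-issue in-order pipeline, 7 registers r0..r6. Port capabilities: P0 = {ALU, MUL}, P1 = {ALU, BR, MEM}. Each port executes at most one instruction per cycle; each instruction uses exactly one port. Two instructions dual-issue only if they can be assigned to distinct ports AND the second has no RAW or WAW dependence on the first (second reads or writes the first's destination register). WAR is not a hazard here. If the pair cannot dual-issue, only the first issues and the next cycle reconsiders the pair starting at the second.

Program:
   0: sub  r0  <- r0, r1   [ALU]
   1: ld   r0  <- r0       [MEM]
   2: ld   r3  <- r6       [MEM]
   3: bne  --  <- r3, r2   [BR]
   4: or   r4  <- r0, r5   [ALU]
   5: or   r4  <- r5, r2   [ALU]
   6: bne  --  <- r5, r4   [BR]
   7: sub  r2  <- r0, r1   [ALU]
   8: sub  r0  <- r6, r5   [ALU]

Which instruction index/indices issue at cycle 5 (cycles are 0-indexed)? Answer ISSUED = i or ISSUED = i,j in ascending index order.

ISSUED = 6,7

t=0 i0:sub.ALU ; RAW+WAW r0
t=1 i1:ld.MEM ; no-port MEM/MEM
t=2 i2:ld.MEM ; no-port MEM/BR
t=3 i3,i4:bne.BR+or.ALU ; dual
t=4 i5:or.ALU ; RAW r4
t=5 i6,i7:bne.BR+sub.ALU ; dual
t=6 i8:sub.ALU ; tail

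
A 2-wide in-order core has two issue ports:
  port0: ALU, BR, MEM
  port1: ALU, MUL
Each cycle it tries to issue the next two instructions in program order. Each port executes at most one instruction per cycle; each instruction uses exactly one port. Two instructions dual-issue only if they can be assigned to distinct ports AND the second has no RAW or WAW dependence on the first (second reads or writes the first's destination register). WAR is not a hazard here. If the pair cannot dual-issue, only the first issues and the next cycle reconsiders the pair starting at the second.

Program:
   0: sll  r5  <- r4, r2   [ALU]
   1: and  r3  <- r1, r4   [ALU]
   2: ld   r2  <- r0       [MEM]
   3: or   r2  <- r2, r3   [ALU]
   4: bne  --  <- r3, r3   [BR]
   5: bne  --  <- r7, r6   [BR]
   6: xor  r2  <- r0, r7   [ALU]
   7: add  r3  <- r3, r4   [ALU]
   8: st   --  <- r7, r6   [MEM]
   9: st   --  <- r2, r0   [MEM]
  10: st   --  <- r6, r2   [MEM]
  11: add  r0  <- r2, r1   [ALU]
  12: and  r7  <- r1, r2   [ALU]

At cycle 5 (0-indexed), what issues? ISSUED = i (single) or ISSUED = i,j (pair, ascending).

ISSUED = 9

  cy0 -> i0/i1 (sll.ALU and.ALU) pair
  cy1 -> i2 (ld.MEM) RAW+WAW r2
  cy2 -> i3/i4 (or.ALU bne.BR) pair
  cy3 -> i5/i6 (bne.BR xor.ALU) pair
  cy4 -> i7/i8 (add.ALU st.MEM) pair
  cy5 -> i9 (st.MEM) no-port MEM/MEM
  cy6 -> i10/i11 (st.MEM add.ALU) pair
  cy7 -> i12 (and.ALU) tail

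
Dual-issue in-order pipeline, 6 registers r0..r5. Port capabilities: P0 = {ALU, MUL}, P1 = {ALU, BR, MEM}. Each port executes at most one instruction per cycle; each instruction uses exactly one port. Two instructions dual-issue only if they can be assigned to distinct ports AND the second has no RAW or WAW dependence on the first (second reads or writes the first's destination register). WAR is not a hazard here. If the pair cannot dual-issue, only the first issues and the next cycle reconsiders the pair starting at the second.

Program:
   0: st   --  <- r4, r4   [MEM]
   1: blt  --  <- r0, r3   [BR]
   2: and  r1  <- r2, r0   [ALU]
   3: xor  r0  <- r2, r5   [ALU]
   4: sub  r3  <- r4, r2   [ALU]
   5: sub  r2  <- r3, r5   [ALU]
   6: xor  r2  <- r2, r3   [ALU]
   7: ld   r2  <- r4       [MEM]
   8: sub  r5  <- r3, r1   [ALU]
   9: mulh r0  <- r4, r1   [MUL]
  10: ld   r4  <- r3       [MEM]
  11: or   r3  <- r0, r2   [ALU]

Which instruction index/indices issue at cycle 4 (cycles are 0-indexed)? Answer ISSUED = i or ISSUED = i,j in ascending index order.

c0: i0 st.MEM  no-port MEM/BR
c1: i1&i2 blt.BR;and.ALU  pair
c2: i3&i4 xor.ALU;sub.ALU  pair
c3: i5 sub.ALU  RAW+WAW r2
c4: i6 xor.ALU  WAW r2
c5: i7&i8 ld.MEM;sub.ALU  pair
c6: i9&i10 mulh.MUL;ld.MEM  pair
c7: i11 or.ALU  tail

ISSUED = 6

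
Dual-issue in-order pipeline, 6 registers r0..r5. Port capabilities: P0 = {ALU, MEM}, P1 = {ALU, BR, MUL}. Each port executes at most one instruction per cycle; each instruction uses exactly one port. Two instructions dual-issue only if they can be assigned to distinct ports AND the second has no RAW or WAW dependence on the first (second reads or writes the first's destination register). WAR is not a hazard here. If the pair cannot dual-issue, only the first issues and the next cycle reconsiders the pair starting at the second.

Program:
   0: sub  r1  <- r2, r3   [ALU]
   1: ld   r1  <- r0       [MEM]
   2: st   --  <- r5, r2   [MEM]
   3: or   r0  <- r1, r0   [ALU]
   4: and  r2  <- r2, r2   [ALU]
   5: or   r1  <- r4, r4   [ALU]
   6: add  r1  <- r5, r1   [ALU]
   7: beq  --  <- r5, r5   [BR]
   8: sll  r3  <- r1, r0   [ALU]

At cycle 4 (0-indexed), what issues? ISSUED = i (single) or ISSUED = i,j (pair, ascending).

t=0 i0:sub.ALU ; WAW r1
t=1 i1:ld.MEM ; no-port MEM/MEM
t=2 i2,i3:st.MEM;or.ALU ; dual
t=3 i4,i5:and.ALU;or.ALU ; dual
t=4 i6,i7:add.ALU;beq.BR ; dual
t=5 i8:sll.ALU ; tail

ISSUED = 6,7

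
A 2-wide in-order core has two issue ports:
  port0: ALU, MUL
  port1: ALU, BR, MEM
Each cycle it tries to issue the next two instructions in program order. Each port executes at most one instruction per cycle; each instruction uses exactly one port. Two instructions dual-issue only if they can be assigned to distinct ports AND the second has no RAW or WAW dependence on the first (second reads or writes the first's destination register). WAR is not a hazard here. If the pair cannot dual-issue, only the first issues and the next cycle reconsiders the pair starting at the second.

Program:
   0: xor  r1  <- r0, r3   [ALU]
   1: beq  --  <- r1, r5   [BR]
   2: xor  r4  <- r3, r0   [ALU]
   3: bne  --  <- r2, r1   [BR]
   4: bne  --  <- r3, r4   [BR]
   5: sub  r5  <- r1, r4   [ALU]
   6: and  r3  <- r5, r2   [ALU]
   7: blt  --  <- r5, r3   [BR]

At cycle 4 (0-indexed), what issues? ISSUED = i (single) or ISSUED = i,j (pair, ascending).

ISSUED = 6

  cy0 -> i0 (xor) RAW r1
  cy1 -> i1&i2 (beq/xor) 2-wide
  cy2 -> i3 (bne) no-port BR/BR
  cy3 -> i4&i5 (bne/sub) 2-wide
  cy4 -> i6 (and) RAW r3
  cy5 -> i7 (blt) tail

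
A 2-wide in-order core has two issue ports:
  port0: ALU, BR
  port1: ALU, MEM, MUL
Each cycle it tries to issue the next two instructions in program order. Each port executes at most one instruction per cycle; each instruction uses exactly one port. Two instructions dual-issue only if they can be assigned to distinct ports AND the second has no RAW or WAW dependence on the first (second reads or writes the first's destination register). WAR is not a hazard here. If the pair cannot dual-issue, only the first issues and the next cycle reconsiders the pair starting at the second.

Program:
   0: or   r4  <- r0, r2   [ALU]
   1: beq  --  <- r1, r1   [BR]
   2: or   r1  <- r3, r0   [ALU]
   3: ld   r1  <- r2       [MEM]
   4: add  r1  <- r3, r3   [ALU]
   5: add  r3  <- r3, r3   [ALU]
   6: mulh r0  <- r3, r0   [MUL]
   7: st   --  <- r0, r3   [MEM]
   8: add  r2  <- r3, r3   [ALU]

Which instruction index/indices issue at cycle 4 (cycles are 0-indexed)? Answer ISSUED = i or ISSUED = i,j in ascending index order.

ISSUED = 6

  cy0 -> i0&i1 (or+beq) dual
  cy1 -> i2 (or) WAW r1
  cy2 -> i3 (ld) WAW r1
  cy3 -> i4&i5 (add+add) dual
  cy4 -> i6 (mulh) no-port MUL/MEM
  cy5 -> i7&i8 (st+add) dual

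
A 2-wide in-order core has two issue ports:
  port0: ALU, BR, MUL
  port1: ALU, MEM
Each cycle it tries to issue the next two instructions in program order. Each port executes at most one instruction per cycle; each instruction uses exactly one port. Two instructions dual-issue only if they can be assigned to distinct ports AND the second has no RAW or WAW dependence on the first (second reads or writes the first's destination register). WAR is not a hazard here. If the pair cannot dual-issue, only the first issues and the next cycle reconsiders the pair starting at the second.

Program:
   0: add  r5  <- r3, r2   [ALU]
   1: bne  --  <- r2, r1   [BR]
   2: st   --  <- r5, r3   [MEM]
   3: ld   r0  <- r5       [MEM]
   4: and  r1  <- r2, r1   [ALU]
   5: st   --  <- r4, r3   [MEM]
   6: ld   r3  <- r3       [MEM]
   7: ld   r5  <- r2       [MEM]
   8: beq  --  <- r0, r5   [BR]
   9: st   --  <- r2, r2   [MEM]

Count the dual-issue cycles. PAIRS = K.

0. add+bne @i0/i1  | pair
1. st @i2  | no-port MEM/MEM
2. ld+and @i3/i4  | pair
3. st @i5  | no-port MEM/MEM
4. ld @i6  | no-port MEM/MEM
5. ld @i7  | RAW r5
6. beq+st @i8/i9  | pair

PAIRS = 3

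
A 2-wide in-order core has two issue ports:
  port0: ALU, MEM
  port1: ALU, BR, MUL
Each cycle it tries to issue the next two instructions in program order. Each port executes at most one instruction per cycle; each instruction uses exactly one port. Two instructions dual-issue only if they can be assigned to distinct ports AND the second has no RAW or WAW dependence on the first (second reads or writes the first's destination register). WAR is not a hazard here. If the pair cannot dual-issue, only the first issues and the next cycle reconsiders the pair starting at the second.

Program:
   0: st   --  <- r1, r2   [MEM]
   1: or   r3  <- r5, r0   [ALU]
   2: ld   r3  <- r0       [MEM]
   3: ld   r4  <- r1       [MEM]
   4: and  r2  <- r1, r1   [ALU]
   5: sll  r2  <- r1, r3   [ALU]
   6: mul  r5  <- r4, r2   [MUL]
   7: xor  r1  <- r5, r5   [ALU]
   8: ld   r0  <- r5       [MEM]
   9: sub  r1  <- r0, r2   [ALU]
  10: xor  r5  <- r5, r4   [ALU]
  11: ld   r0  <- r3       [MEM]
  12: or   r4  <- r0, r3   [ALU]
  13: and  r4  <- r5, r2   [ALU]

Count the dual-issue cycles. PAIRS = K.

PAIRS = 4

t=0 i0/i1:st;or ; pair
t=1 i2:ld ; no-port MEM/MEM
t=2 i3/i4:ld;and ; pair
t=3 i5:sll ; RAW r2
t=4 i6:mul ; RAW r5
t=5 i7/i8:xor;ld ; pair
t=6 i9/i10:sub;xor ; pair
t=7 i11:ld ; RAW r0
t=8 i12:or ; WAW r4
t=9 i13:and ; tail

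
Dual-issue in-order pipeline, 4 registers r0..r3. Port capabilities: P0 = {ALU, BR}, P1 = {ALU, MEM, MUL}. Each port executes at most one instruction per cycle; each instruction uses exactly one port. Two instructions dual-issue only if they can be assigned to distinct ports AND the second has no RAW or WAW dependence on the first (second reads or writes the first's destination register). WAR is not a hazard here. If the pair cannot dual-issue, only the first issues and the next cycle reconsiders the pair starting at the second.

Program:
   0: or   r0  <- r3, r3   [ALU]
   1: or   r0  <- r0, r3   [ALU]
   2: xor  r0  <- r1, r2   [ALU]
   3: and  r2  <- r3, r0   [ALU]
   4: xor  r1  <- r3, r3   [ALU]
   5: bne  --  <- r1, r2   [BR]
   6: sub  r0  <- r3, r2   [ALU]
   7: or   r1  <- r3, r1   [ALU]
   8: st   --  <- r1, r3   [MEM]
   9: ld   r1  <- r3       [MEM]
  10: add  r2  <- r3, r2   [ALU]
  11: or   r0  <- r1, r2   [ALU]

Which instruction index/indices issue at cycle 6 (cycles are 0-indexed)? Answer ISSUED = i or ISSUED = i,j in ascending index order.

t=0 i0:or.ALU ; RAW+WAW r0
t=1 i1:or.ALU ; WAW r0
t=2 i2:xor.ALU ; RAW r0
t=3 i3/i4:and.ALU xor.ALU ; pair
t=4 i5/i6:bne.BR sub.ALU ; pair
t=5 i7:or.ALU ; RAW r1
t=6 i8:st.MEM ; no-port MEM/MEM
t=7 i9/i10:ld.MEM add.ALU ; pair
t=8 i11:or.ALU ; tail

ISSUED = 8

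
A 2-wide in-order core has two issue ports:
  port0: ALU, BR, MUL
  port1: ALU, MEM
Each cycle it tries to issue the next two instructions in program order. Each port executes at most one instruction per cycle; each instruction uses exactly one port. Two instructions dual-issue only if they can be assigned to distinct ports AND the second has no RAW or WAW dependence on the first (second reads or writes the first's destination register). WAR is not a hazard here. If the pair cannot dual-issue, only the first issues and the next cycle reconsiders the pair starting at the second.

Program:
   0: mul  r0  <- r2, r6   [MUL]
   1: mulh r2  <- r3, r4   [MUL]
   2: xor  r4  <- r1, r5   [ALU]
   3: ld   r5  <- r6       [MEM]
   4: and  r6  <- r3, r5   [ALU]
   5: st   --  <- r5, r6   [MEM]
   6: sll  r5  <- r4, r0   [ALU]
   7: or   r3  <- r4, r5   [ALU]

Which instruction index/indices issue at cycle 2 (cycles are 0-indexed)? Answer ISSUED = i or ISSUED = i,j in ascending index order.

ISSUED = 3

[0] i0  mul.MUL  -- no-port MUL/MUL
[1] i1,i2  mulh.MUL/xor.ALU  -- pair
[2] i3  ld.MEM  -- RAW r5
[3] i4  and.ALU  -- RAW r6
[4] i5,i6  st.MEM/sll.ALU  -- pair
[5] i7  or.ALU  -- tail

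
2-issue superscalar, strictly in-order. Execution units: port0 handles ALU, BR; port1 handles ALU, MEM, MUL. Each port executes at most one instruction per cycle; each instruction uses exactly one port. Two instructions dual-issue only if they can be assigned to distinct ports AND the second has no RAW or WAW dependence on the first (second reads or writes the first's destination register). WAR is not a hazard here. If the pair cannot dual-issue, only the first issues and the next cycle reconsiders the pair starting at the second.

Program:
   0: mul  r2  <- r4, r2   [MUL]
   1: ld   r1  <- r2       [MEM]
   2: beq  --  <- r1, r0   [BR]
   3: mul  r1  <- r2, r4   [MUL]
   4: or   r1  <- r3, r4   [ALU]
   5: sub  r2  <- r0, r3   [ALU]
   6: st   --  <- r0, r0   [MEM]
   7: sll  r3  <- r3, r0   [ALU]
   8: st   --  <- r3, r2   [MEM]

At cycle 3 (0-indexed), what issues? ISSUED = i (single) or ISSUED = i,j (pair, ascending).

c0: i0 mul  no-port MUL/MEM
c1: i1 ld  RAW r1
c2: i2,i3 beq mul  dual
c3: i4,i5 or sub  dual
c4: i6,i7 st sll  dual
c5: i8 st  tail

ISSUED = 4,5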